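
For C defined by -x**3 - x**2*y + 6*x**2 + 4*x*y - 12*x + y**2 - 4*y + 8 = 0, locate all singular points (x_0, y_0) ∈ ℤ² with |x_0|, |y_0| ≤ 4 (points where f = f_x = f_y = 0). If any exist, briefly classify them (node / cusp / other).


Singular points: {(2, 0)}; classification: cusp.

Compute partial derivatives:
  f_x = -3*x**2 - 2*x*y + 12*x + 4*y - 12.
  f_y = -x**2 + 4*x + 2*y - 4.
Scan x_0 ∈ {−4, ..., 4}. For each x_0, f_y(x_0, y) is a polynomial in y; find its integer roots y ∈ {−4, ..., 4}, then test f_x and f at those candidates.
  x = -4: f_y(-4, y) = 2*y - 36; no integer root y with |y| ≤ 4.
  x = -3: f_y(-3, y) = 2*y - 25; no integer root y with |y| ≤ 4.
  x = -2: f_y(-2, y) = 2*y - 16; no integer root y with |y| ≤ 4.
  x = -1: f_y(-1, y) = 2*y - 9; no integer root y with |y| ≤ 4.
  x = 0: f_y(0, y) = 2*y - 4; vanishes at y ∈ {2}. (0, 2): f_x = -4 ≠ 0.
  x = 1: f_y(1, y) = 2*y - 1; no integer root y with |y| ≤ 4.
  x = 2: f_y(2, y) = 2*y; vanishes at y ∈ {0}. (2, 0): f_x = 0, f = 0 — SINGULAR.
  x = 3: f_y(3, y) = 2*y - 1; no integer root y with |y| ≤ 4.
  x = 4: f_y(4, y) = 2*y - 4; vanishes at y ∈ {2}. (4, 2): f_x = -20 ≠ 0.
Only singular point on the grid: (2, 0).
Classify: substitute x = 2 + u, y = 0 + v and expand: f = -u**3 - u**2*v + v**2.
No constant or linear terms (consistent with a singular point). Quadratic part: v**2. Cubic part: -u**3 - u**2*v.
The quadratic part v**2 is a perfect square, so there is a single (double) tangent line v = 0, i.e. y = 0. Restricting the cubic part to that line (v = 0) leaves -u**3 ≠ 0, so f is not divisible by v and the branch is v² ≈ u**3 to lowest order — this is a cusp.
Classification: cusp.


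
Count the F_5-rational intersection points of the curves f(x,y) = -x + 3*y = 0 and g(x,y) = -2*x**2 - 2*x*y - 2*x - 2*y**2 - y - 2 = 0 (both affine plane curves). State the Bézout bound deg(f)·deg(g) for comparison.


Common zeros: {(1, 2), (3, 1)}; count = 2; Bézout bound = 2.

deg(f) = 1, deg(g) = 2, so Bézout bound = 2.
Scan x ∈ F_5. For each x, list the y ∈ F_5 with f(x, y) ≡ 0 and those with g(x, y) ≡ 0 (mod 5); the common zeros in that column are the intersection.
  x = 0: f ≡ 0 at y ∈ {0}; g ≡ 0 at y ∈ {1}; common: ∅.
  x = 1: f ≡ 0 at y ∈ {2}; g ≡ 0 at y ∈ {2, 4}; common: {2}.
  x = 2: f ≡ 0 at y ∈ {4}; g ≡ 0 at y ∈ ∅; common: ∅.
  x = 3: f ≡ 0 at y ∈ {1}; g ≡ 0 at y ∈ {1, 3}; common: {1}.
  x = 4: f ≡ 0 at y ∈ {3}; g ≡ 0 at y ∈ {4}; common: ∅.
Collecting: common zeros = {(1, 2), (3, 1)}, so the count is 2.
Comparison with the Bézout bound: 2 ≤ 2 = deg(f)·deg(g), as expected for curves with no common component (the bound is attained).


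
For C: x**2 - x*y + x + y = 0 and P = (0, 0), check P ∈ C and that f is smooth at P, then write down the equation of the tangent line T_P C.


Tangent line at P: x + y = 0.

Step 1: f(0, 0) = 0, so P lies on C.
Step 2: partial derivatives
  f_x(x, y) = 2*x - y + 1, f_y(x, y) = 1 - x.
  f_x(P) = 1, f_y(P) = 1 (gradient nonzero, so P is smooth).
Step 3: tangent line at P: 1·(x − 0) + 1·(y − 0) = 0.
Expanding: x + y = 0.


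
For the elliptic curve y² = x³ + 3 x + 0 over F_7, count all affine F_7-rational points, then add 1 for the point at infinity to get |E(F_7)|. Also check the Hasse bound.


Affine points = {(0, 0), (1, 2), (1, 5), (2, 0), (3, 1), (3, 6), (5, 0)}; affine count = 7; |E(F_7)| = 8.

Discriminant check: Δ ∝ 4a³ + 27b² = 4·3³ + 27·0² = 4·27 + 27·0 ≡ 3 (mod 7). Nonzero ⇒ E is nonsingular.
For each x ∈ F_7, compute rhs = x³ + 3·x + 0 mod 7, then count y ∈ F_7 with y² ≡ rhs.
  x = 0: rhs = 0, matching y values: 0 (1 points).
  x = 1: rhs = 4, matching y values: 2, 5 (2 points).
  x = 2: rhs = 0, matching y values: 0 (1 points).
  x = 3: rhs = 1, matching y values: 1, 6 (2 points).
  x = 4: rhs = 6, matching y values: none (0 points).
  x = 5: rhs = 0, matching y values: 0 (1 points).
  x = 6: rhs = 3, matching y values: none (0 points).
Total affine count: 7.
Full point count |E(F_7)| = 7 + 1 = 8.
Hasse bound: |8 − (7+1)| = |0| = 0 ≤ 2√7 ≈ 5.2915 ✓.


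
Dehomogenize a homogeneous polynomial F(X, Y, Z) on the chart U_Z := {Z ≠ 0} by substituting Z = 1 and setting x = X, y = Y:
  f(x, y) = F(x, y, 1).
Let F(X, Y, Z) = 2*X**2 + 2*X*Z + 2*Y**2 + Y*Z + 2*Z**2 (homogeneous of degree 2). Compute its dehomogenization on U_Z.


f(x, y) = 2*x**2 + 2*x + 2*y**2 + y + 2

On U_Z we set Z = 1. Each monomial c·X^i·Y^j·Z^k in F becomes c·x^i·y^j·1^k = c·x^i·y^j.
Substituting Z = 1: F(X, Y, 1) = 2*x**2 + 2*x + 2*y**2 + y + 2.
Note: deg(f) ≤ deg(F) = 2; strict inequality happens when F is divisible by Z (lost terms).


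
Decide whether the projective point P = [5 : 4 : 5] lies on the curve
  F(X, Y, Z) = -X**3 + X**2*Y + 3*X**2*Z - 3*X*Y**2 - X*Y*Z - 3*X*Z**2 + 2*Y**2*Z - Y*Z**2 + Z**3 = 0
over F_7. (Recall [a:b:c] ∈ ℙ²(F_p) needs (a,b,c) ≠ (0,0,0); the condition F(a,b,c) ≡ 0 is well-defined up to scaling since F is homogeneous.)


F(5,4,5) ≡ 2 (mod 7); P is NOT on the curve.

Evaluate F(5, 4, 5) term-by-term (mod 7).
  -X**3 ↦ -1·125·1·1 = -125
  X**2*Y ↦ 1·25·4·1 = 100
  3*X**2*Z ↦ 3·25·1·5 = 375
  -3*X*Y**2 ↦ -3·5·16·1 = -240
  -X*Y*Z ↦ -1·5·4·5 = -100
  -3*X*Z**2 ↦ -3·5·1·25 = -375
  2*Y**2*Z ↦ 2·1·16·5 = 160
  -Y*Z**2 ↦ -1·1·4·25 = -100
  Z**3 ↦ 1·1·1·125 = 125
Sum: F(5, 4, 5) = (-125) + (100) + (375) + (-240) + (-100) + (-375) + (160) + (-100) + (125) = -180.
Reducing mod 7: -180 ≡ 2 (mod 7).
Since F(a, b, c) ≡ 2 ≠ 0 (mod 7), P does NOT lie on the curve.


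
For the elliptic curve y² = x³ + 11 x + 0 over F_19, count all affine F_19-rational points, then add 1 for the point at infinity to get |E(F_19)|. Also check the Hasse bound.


Affine points = {(0, 0), (2, 7), (2, 12), (5, 3), (5, 16), (6, 4), (6, 15), (8, 7), (8, 12), (9, 7), (9, 12), (12, 6), (12, 13), (15, 5), (15, 14), (16, 4), (16, 15), (18, 8), (18, 11)}; affine count = 19; |E(F_19)| = 20.

Discriminant check: Δ ∝ 4a³ + 27b² = 4·11³ + 27·0² = 4·1331 + 27·0 ≡ 4 (mod 19). Nonzero ⇒ E is nonsingular.
For each x ∈ F_19, compute rhs = x³ + 11·x + 0 mod 19, then count y ∈ F_19 with y² ≡ rhs.
  x = 0: rhs = 0, matching y values: 0 (1 points).
  x = 1: rhs = 12, matching y values: none (0 points).
  x = 2: rhs = 11, matching y values: 7, 12 (2 points).
  x = 3: rhs = 3, matching y values: none (0 points).
  x = 4: rhs = 13, matching y values: none (0 points).
  x = 5: rhs = 9, matching y values: 3, 16 (2 points).
  x = 6: rhs = 16, matching y values: 4, 15 (2 points).
  x = 7: rhs = 2, matching y values: none (0 points).
  x = 8: rhs = 11, matching y values: 7, 12 (2 points).
  x = 9: rhs = 11, matching y values: 7, 12 (2 points).
  x = 10: rhs = 8, matching y values: none (0 points).
  x = 11: rhs = 8, matching y values: none (0 points).
  x = 12: rhs = 17, matching y values: 6, 13 (2 points).
  x = 13: rhs = 3, matching y values: none (0 points).
  x = 14: rhs = 10, matching y values: none (0 points).
  x = 15: rhs = 6, matching y values: 5, 14 (2 points).
  x = 16: rhs = 16, matching y values: 4, 15 (2 points).
  x = 17: rhs = 8, matching y values: none (0 points).
  x = 18: rhs = 7, matching y values: 8, 11 (2 points).
Total affine count: 19.
Full point count |E(F_19)| = 19 + 1 = 20.
Hasse bound: |20 − (19+1)| = |0| = 0 ≤ 2√19 ≈ 8.7178 ✓.


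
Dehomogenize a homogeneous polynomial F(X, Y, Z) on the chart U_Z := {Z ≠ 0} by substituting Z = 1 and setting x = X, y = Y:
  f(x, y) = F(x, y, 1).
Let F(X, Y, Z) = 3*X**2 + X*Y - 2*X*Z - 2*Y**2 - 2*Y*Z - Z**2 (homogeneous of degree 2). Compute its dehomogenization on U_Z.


f(x, y) = 3*x**2 + x*y - 2*x - 2*y**2 - 2*y - 1

On U_Z we set Z = 1. Each monomial c·X^i·Y^j·Z^k in F becomes c·x^i·y^j·1^k = c·x^i·y^j.
Substituting Z = 1: F(X, Y, 1) = 3*x**2 + x*y - 2*x - 2*y**2 - 2*y - 1.
Note: deg(f) ≤ deg(F) = 2; strict inequality happens when F is divisible by Z (lost terms).


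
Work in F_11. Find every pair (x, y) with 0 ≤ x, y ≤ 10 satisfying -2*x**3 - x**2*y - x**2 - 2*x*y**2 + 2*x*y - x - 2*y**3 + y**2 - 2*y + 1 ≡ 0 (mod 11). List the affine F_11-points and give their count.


Affine F_11-points: {(0, 6), (1, 9), (3, 1), (4, 6), (6, 0), (6, 3), (6, 8), (7, 3), (7, 8), (7, 10), (9, 6), (10, 2), (10, 8)}; count = 13.

For each of the 121 pairs (x, y) ∈ F_11², evaluate f(x, y) mod 11. Record the zeros.
  x = 0: [0↦1, 1↦9, 2↦7, 3↦5, 4↦2, 5↦8, 6↦0, 7↦10, 8↦4, 9↦3, 10↦6]  zeros at y ∈ {6}
  x = 1: [0↦8, 1↦4, 2↦8, 3↦8, 4↦3, 5↦3, 6↦7, 7↦3, 8↦1, 9↦0, 10↦10]  zeros at y ∈ {9}
  x = 2: [0↦1, 1↦5, 2↦2, 3↦2, 4↦4, 5↦7, 6↦10, 7↦1, 8↦1, 9↦9, 10↦2]  zeros at y ∈ ∅
  x = 3: [0↦1, 1↦0, 2↦10, 3↦8, 4↦4, 5↦8, 6↦8, 7↦3, 8↦3, 9↦7, 10↦3]  zeros at y ∈ {1}
  x = 4: [0↦7, 1↦10, 2↦9, 3↦3, 4↦2, 5↦5, 6↦0, 7↦8, 8↦6, 9↦4, 10↦1]  zeros at y ∈ {6}
  x = 5: [0↦7, 1↦1, 2↦9, 3↦8, 4↦8, 5↦8, 6↦7, 7↦4, 8↦9, 9↦10, 10↦6]  zeros at y ∈ ∅
  x = 6: [0↦0, 1↦5, 2↦9, 3↦0, 4↦10, 5↦5, 6↦6, 7↦1, 8↦0, 9↦2, 10↦6]  zeros at y ∈ {0, 3, 8}
  x = 7: [0↦7, 1↦10, 2↦8, 3↦0, 4↦7, 5↦6, 6↦7, 7↦9, 8↦0, 9↦1, 10↦0]  zeros at y ∈ {3, 8, 10}
  x = 8: [0↦5, 1↦4, 2↦5, 3↦7, 4↦9, 5↦10, 6↦9, 7↦5, 8↦8, 9↦6, 10↦9]  zeros at y ∈ ∅
  x = 9: [0↦4, 1↦8, 2↦10, 3↦9, 4↦4, 5↦5, 6↦0, 7↦10, 8↦1, 9↦5, 10↦10]  zeros at y ∈ {6}
  x = 10: [0↦3, 1↦10, 2↦0, 3↦5, 4↦2, 5↦1, 6↦1, 7↦1, 8↦0, 9↦8, 10↦2]  zeros at y ∈ {2, 8}
Collecting zeros: affine points = {(0, 6), (1, 9), (3, 1), (4, 6), (6, 0), (6, 3), (6, 8), (7, 3), (7, 8), (7, 10), (9, 6), (10, 2), (10, 8)}.
Total count |C(F_11)_aff| = 13.


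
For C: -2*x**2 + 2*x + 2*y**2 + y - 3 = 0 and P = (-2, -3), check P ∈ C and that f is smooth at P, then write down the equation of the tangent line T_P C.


Tangent line at P: 10*x - 11*y - 13 = 0.

Step 1: f(-2, -3) = 0, so P lies on C.
Step 2: partial derivatives
  f_x(x, y) = 2 - 4*x, f_y(x, y) = 4*y + 1.
  f_x(P) = 10, f_y(P) = -11 (gradient nonzero, so P is smooth).
Step 3: tangent line at P: 10·(x − -2) + -11·(y − -3) = 0.
Expanding: 10*x - 11*y - 13 = 0.


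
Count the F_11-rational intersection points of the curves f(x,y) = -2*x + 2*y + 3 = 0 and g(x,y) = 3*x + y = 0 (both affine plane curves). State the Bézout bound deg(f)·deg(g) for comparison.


Common zeros: {(10, 3)}; count = 1; Bézout bound = 1.

deg(f) = 1, deg(g) = 1, so Bézout bound = 1.
Scan x ∈ F_11. For each x, list the y ∈ F_11 with f(x, y) ≡ 0 and those with g(x, y) ≡ 0 (mod 11); the common zeros in that column are the intersection.
  x = 0: f ≡ 0 at y ∈ {4}; g ≡ 0 at y ∈ {0}; common: ∅.
  x = 1: f ≡ 0 at y ∈ {5}; g ≡ 0 at y ∈ {8}; common: ∅.
  x = 2: f ≡ 0 at y ∈ {6}; g ≡ 0 at y ∈ {5}; common: ∅.
  x = 3: f ≡ 0 at y ∈ {7}; g ≡ 0 at y ∈ {2}; common: ∅.
  x = 4: f ≡ 0 at y ∈ {8}; g ≡ 0 at y ∈ {10}; common: ∅.
  x = 5: f ≡ 0 at y ∈ {9}; g ≡ 0 at y ∈ {7}; common: ∅.
  x = 6: f ≡ 0 at y ∈ {10}; g ≡ 0 at y ∈ {4}; common: ∅.
  x = 7: f ≡ 0 at y ∈ {0}; g ≡ 0 at y ∈ {1}; common: ∅.
  x = 8: f ≡ 0 at y ∈ {1}; g ≡ 0 at y ∈ {9}; common: ∅.
  x = 9: f ≡ 0 at y ∈ {2}; g ≡ 0 at y ∈ {6}; common: ∅.
  x = 10: f ≡ 0 at y ∈ {3}; g ≡ 0 at y ∈ {3}; common: {3}.
Collecting: common zeros = {(10, 3)}, so the count is 1.
Comparison with the Bézout bound: 1 ≤ 1 = deg(f)·deg(g), as expected for curves with no common component (the bound is attained).


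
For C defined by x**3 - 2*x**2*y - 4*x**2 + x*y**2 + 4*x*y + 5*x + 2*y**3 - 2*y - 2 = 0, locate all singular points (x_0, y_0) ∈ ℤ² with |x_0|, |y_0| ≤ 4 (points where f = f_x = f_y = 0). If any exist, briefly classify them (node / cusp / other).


Singular points: {(1, 0)}; classification: node.

Compute partial derivatives:
  f_x = 3*x**2 - 4*x*y - 8*x + y**2 + 4*y + 5.
  f_y = -2*x**2 + 2*x*y + 4*x + 6*y**2 - 2.
Scan x_0 ∈ {−4, ..., 4}. For each x_0, f_y(x_0, y) is a polynomial in y; find its integer roots y ∈ {−4, ..., 4}, then test f_x and f at those candidates.
  x = -4: f_y(-4, y) = 6*y**2 - 8*y - 50; no integer root y with |y| ≤ 4.
  x = -3: f_y(-3, y) = 6*y**2 - 6*y - 32; no integer root y with |y| ≤ 4.
  x = -2: f_y(-2, y) = 6*y**2 - 4*y - 18; no integer root y with |y| ≤ 4.
  x = -1: f_y(-1, y) = 6*y**2 - 2*y - 8; vanishes at y ∈ {-1}. (-1, -1): f_x = 9 ≠ 0.
  x = 0: f_y(0, y) = 6*y**2 - 2; no integer root y with |y| ≤ 4.
  x = 1: f_y(1, y) = 6*y**2 + 2*y; vanishes at y ∈ {0}. (1, 0): f_x = 0, f = 0 — SINGULAR.
  x = 2: f_y(2, y) = 6*y**2 + 4*y - 2; vanishes at y ∈ {-1}. (2, -1): f_x = 6 ≠ 0.
  x = 3: f_y(3, y) = 6*y**2 + 6*y - 8; no integer root y with |y| ≤ 4.
  x = 4: f_y(4, y) = 6*y**2 + 8*y - 18; no integer root y with |y| ≤ 4.
Only singular point on the grid: (1, 0).
Classify: substitute x = 1 + u, y = 0 + v and expand: f = u**3 - 2*u**2*v - u**2 + u*v**2 + 2*v**3 + v**2.
No constant or linear terms (consistent with a singular point). Quadratic part: -u**2 + v**2. Cubic part: u**3 - 2*u**2*v + u*v**2 + 2*v**3.
The quadratic part v**2 - u**2 = (v − u)(v + u) splits into two distinct linear factors, so there are two distinct tangent lines y − 0 = ±(x − 1) — this is a node (ordinary double point).
Classification: node.


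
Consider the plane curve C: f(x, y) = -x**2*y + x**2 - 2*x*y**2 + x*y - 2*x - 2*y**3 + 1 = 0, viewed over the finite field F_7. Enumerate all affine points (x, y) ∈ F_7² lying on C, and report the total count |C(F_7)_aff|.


Affine F_7-points: {(1, 0), (1, 6), (2, 1), (2, 2), (4, 2), (5, 6)}; count = 6.

For each of the 49 pairs (x, y) ∈ F_7², evaluate f(x, y) mod 7. Record the zeros.
  x = 0: [0↦1, 1↦6, 2↦6, 3↦3, 4↦6, 5↦3, 6↦3]  zeros at y ∈ ∅
  x = 1: [0↦0, 1↦3, 2↦4, 3↦5, 4↦1, 5↦1, 6↦0]  zeros at y ∈ {0, 6}
  x = 2: [0↦1, 1↦0, 2↦0, 3↦3, 4↦4, 5↦5, 6↦1]  zeros at y ∈ {1, 2}
  x = 3: [0↦4, 1↦4, 2↦1, 3↦4, 4↦1, 5↦1, 6↦6]  zeros at y ∈ ∅
  x = 4: [0↦2, 1↦1, 2↦0, 3↦1, 4↦6, 5↦3, 6↦1]  zeros at y ∈ {2}
  x = 5: [0↦2, 1↦5, 2↦4, 3↦1, 4↦5, 5↦4, 6↦0]  zeros at y ∈ {6}
  x = 6: [0↦4, 1↦2, 2↦6, 3↦4, 4↦5, 5↦4, 6↦3]  zeros at y ∈ ∅
Collecting zeros: affine points = {(1, 0), (1, 6), (2, 1), (2, 2), (4, 2), (5, 6)}.
Total count |C(F_7)_aff| = 6.


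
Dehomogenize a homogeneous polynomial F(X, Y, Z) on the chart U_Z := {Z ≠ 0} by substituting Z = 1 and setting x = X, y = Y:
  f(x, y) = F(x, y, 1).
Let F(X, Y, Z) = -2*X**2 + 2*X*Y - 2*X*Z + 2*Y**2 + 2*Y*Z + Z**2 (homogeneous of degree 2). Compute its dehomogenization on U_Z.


f(x, y) = -2*x**2 + 2*x*y - 2*x + 2*y**2 + 2*y + 1

On U_Z we set Z = 1. Each monomial c·X^i·Y^j·Z^k in F becomes c·x^i·y^j·1^k = c·x^i·y^j.
Substituting Z = 1: F(X, Y, 1) = -2*x**2 + 2*x*y - 2*x + 2*y**2 + 2*y + 1.
Note: deg(f) ≤ deg(F) = 2; strict inequality happens when F is divisible by Z (lost terms).


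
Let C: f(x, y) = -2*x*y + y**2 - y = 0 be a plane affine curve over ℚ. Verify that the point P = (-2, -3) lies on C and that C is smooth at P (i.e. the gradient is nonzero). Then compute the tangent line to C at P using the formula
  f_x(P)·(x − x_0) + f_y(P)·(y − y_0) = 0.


Tangent line at P: 6*x - 3*y + 3 = 0.

Step 1: f(-2, -3) = 0, so P lies on C.
Step 2: partial derivatives
  f_x(x, y) = -2*y, f_y(x, y) = -2*x + 2*y - 1.
  f_x(P) = 6, f_y(P) = -3 (gradient nonzero, so P is smooth).
Step 3: tangent line at P: 6·(x − -2) + -3·(y − -3) = 0.
Expanding: 6*x - 3*y + 3 = 0.


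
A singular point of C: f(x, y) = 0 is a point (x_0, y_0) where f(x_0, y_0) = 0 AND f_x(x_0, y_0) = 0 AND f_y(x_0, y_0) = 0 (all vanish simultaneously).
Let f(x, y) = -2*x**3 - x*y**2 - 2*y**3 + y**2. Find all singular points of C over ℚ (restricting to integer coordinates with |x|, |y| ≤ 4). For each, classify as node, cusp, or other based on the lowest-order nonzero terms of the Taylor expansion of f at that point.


Singular points: {(0, 0)}; classification: cusp.

Compute partial derivatives:
  f_x = -6*x**2 - y**2.
  f_y = -2*x*y - 6*y**2 + 2*y.
Scan x_0 ∈ {−4, ..., 4}. For each x_0, f_y(x_0, y) is a polynomial in y; find its integer roots y ∈ {−4, ..., 4}, then test f_x and f at those candidates.
  x = -4: f_y(-4, y) = -6*y**2 + 10*y; vanishes at y ∈ {0}. (-4, 0): f_x = -96 ≠ 0.
  x = -3: f_y(-3, y) = -6*y**2 + 8*y; vanishes at y ∈ {0}. (-3, 0): f_x = -54 ≠ 0.
  x = -2: f_y(-2, y) = -6*y**2 + 6*y; vanishes at y ∈ {0, 1}. (-2, 0): f_x = -24 ≠ 0; (-2, 1): f_x = -25 ≠ 0.
  x = -1: f_y(-1, y) = -6*y**2 + 4*y; vanishes at y ∈ {0}. (-1, 0): f_x = -6 ≠ 0.
  x = 0: f_y(0, y) = -6*y**2 + 2*y; vanishes at y ∈ {0}. (0, 0): f_x = 0, f = 0 — SINGULAR.
  x = 1: f_y(1, y) = -6*y**2; vanishes at y ∈ {0}. (1, 0): f_x = -6 ≠ 0.
  x = 2: f_y(2, y) = -6*y**2 - 2*y; vanishes at y ∈ {0}. (2, 0): f_x = -24 ≠ 0.
  x = 3: f_y(3, y) = -6*y**2 - 4*y; vanishes at y ∈ {0}. (3, 0): f_x = -54 ≠ 0.
  x = 4: f_y(4, y) = -6*y**2 - 6*y; vanishes at y ∈ {-1, 0}. (4, -1): f_x = -97 ≠ 0; (4, 0): f_x = -96 ≠ 0.
Only singular point on the grid: (0, 0).
Classify: substitute x = 0 + u, y = 0 + v and expand: f = -2*u**3 - u*v**2 - 2*v**3 + v**2.
No constant or linear terms (consistent with a singular point). Quadratic part: v**2. Cubic part: -2*u**3 - u*v**2 - 2*v**3.
The quadratic part v**2 is a perfect square, so there is a single (double) tangent line v = 0, i.e. y = 0. Restricting the cubic part to that line (v = 0) leaves -2*u**3 ≠ 0, so f is not divisible by v and the branch is v² ≈ 2*u**3 to lowest order — this is a cusp.
Classification: cusp.


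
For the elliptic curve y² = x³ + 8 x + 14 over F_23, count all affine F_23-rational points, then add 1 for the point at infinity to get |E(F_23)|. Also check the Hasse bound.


Affine points = {(1, 0), (4, 8), (4, 15), (5, 8), (5, 15), (6, 5), (6, 18), (10, 6), (10, 17), (14, 8), (14, 15), (15, 6), (15, 17), (16, 11), (16, 12), (17, 7), (17, 16), (20, 3), (20, 20), (21, 6), (21, 17)}; affine count = 21; |E(F_23)| = 22.

Discriminant check: Δ ∝ 4a³ + 27b² = 4·8³ + 27·14² = 4·512 + 27·196 ≡ 3 (mod 23). Nonzero ⇒ E is nonsingular.
For each x ∈ F_23, compute rhs = x³ + 8·x + 14 mod 23, then count y ∈ F_23 with y² ≡ rhs.
  x = 0: rhs = 14, matching y values: none (0 points).
  x = 1: rhs = 0, matching y values: 0 (1 points).
  x = 2: rhs = 15, matching y values: none (0 points).
  x = 3: rhs = 19, matching y values: none (0 points).
  x = 4: rhs = 18, matching y values: 8, 15 (2 points).
  x = 5: rhs = 18, matching y values: 8, 15 (2 points).
  x = 6: rhs = 2, matching y values: 5, 18 (2 points).
  x = 7: rhs = 22, matching y values: none (0 points).
  x = 8: rhs = 15, matching y values: none (0 points).
  x = 9: rhs = 10, matching y values: none (0 points).
  x = 10: rhs = 13, matching y values: 6, 17 (2 points).
  x = 11: rhs = 7, matching y values: none (0 points).
  x = 12: rhs = 21, matching y values: none (0 points).
  x = 13: rhs = 15, matching y values: none (0 points).
  x = 14: rhs = 18, matching y values: 8, 15 (2 points).
  x = 15: rhs = 13, matching y values: 6, 17 (2 points).
  x = 16: rhs = 6, matching y values: 11, 12 (2 points).
  x = 17: rhs = 3, matching y values: 7, 16 (2 points).
  x = 18: rhs = 10, matching y values: none (0 points).
  x = 19: rhs = 10, matching y values: none (0 points).
  x = 20: rhs = 9, matching y values: 3, 20 (2 points).
  x = 21: rhs = 13, matching y values: 6, 17 (2 points).
  x = 22: rhs = 5, matching y values: none (0 points).
Total affine count: 21.
Full point count |E(F_23)| = 21 + 1 = 22.
Hasse bound: |22 − (23+1)| = |-2| = 2 ≤ 2√23 ≈ 9.5917 ✓.


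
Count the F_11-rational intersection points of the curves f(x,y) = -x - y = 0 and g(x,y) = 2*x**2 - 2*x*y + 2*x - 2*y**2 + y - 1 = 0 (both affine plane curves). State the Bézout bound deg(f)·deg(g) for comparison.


Common zeros: {(6, 5), (10, 1)}; count = 2; Bézout bound = 2.

deg(f) = 1, deg(g) = 2, so Bézout bound = 2.
Scan x ∈ F_11. For each x, list the y ∈ F_11 with f(x, y) ≡ 0 and those with g(x, y) ≡ 0 (mod 11); the common zeros in that column are the intersection.
  x = 0: f ≡ 0 at y ∈ {0}; g ≡ 0 at y ∈ {8, 9}; common: ∅.
  x = 1: f ≡ 0 at y ∈ {10}; g ≡ 0 at y ∈ {1, 4}; common: ∅.
  x = 2: f ≡ 0 at y ∈ {9}; g ≡ 0 at y ∈ {0, 4}; common: ∅.
  x = 3: f ≡ 0 at y ∈ {8}; g ≡ 0 at y ∈ {7}; common: ∅.
  x = 4: f ≡ 0 at y ∈ {7}; g ≡ 0 at y ∈ {3, 10}; common: ∅.
  x = 5: f ≡ 0 at y ∈ {6}; g ≡ 0 at y ∈ {2, 10}; common: ∅.
  x = 6: f ≡ 0 at y ∈ {5}; g ≡ 0 at y ∈ {5, 6}; common: {5}.
  x = 7: f ≡ 0 at y ∈ {4}; g ≡ 0 at y ∈ {2, 8}; common: ∅.
  x = 8: f ≡ 0 at y ∈ {3}; g ≡ 0 at y ∈ {0, 9}; common: ∅.
  x = 9: f ≡ 0 at y ∈ {2}; g ≡ 0 at y ∈ {3, 5}; common: ∅.
  x = 10: f ≡ 0 at y ∈ {1}; g ≡ 0 at y ∈ {1, 6}; common: {1}.
Collecting: common zeros = {(6, 5), (10, 1)}, so the count is 2.
Comparison with the Bézout bound: 2 ≤ 2 = deg(f)·deg(g), as expected for curves with no common component (the bound is attained).


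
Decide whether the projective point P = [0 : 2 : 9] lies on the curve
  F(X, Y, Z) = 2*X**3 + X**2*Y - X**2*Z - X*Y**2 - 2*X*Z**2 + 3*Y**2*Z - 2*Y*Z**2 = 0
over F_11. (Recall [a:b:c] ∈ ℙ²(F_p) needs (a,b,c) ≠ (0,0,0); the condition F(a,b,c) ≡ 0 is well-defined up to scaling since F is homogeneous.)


F(0,2,9) ≡ 4 (mod 11); P is NOT on the curve.

Evaluate F(0, 2, 9) term-by-term (mod 11).
  2*X**3 ↦ 2·0·1·1 = 0
  X**2*Y ↦ 1·0·2·1 = 0
  -X**2*Z ↦ -1·0·1·9 = 0
  -X*Y**2 ↦ -1·0·4·1 = 0
  -2*X*Z**2 ↦ -2·0·1·81 = 0
  3*Y**2*Z ↦ 3·1·4·9 = 108
  -2*Y*Z**2 ↦ -2·1·2·81 = -324
Sum: F(0, 2, 9) = (0) + (0) + (0) + (0) + (0) + (108) + (-324) = -216.
Reducing mod 11: -216 ≡ 4 (mod 11).
Since F(a, b, c) ≡ 4 ≠ 0 (mod 11), P does NOT lie on the curve.


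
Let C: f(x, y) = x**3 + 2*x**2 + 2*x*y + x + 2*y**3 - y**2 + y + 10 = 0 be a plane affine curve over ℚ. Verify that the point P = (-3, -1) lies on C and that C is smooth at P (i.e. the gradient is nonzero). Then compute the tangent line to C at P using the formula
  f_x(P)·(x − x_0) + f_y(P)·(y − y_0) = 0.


Tangent line at P: 14*x + 3*y + 45 = 0.

Step 1: f(-3, -1) = 0, so P lies on C.
Step 2: partial derivatives
  f_x(x, y) = 3*x**2 + 4*x + 2*y + 1, f_y(x, y) = 2*x + 6*y**2 - 2*y + 1.
  f_x(P) = 14, f_y(P) = 3 (gradient nonzero, so P is smooth).
Step 3: tangent line at P: 14·(x − -3) + 3·(y − -1) = 0.
Expanding: 14*x + 3*y + 45 = 0.


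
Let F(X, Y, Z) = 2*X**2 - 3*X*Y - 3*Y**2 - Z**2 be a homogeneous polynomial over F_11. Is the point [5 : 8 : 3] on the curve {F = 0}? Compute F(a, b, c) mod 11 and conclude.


F(5,8,3) ≡ 4 (mod 11); P is NOT on the curve.

Evaluate F(5, 8, 3) term-by-term (mod 11).
  2*X**2 ↦ 2·25·1·1 = 50
  -3*X*Y ↦ -3·5·8·1 = -120
  -3*Y**2 ↦ -3·1·64·1 = -192
  -Z**2 ↦ -1·1·1·9 = -9
Sum: F(5, 8, 3) = (50) + (-120) + (-192) + (-9) = -271.
Reducing mod 11: -271 ≡ 4 (mod 11).
Since F(a, b, c) ≡ 4 ≠ 0 (mod 11), P does NOT lie on the curve.


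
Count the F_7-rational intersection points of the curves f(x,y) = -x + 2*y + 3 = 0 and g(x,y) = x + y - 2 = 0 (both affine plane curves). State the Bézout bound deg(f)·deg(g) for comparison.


Common zeros: {(0, 2)}; count = 1; Bézout bound = 1.

deg(f) = 1, deg(g) = 1, so Bézout bound = 1.
Scan x ∈ F_7. For each x, list the y ∈ F_7 with f(x, y) ≡ 0 and those with g(x, y) ≡ 0 (mod 7); the common zeros in that column are the intersection.
  x = 0: f ≡ 0 at y ∈ {2}; g ≡ 0 at y ∈ {2}; common: {2}.
  x = 1: f ≡ 0 at y ∈ {6}; g ≡ 0 at y ∈ {1}; common: ∅.
  x = 2: f ≡ 0 at y ∈ {3}; g ≡ 0 at y ∈ {0}; common: ∅.
  x = 3: f ≡ 0 at y ∈ {0}; g ≡ 0 at y ∈ {6}; common: ∅.
  x = 4: f ≡ 0 at y ∈ {4}; g ≡ 0 at y ∈ {5}; common: ∅.
  x = 5: f ≡ 0 at y ∈ {1}; g ≡ 0 at y ∈ {4}; common: ∅.
  x = 6: f ≡ 0 at y ∈ {5}; g ≡ 0 at y ∈ {3}; common: ∅.
Collecting: common zeros = {(0, 2)}, so the count is 1.
Comparison with the Bézout bound: 1 ≤ 1 = deg(f)·deg(g), as expected for curves with no common component (the bound is attained).


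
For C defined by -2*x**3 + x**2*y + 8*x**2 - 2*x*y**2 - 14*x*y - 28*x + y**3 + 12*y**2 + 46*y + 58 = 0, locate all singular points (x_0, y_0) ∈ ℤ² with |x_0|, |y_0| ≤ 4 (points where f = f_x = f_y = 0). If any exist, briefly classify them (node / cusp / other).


Singular points: {(1, -3)}; classification: node.

Compute partial derivatives:
  f_x = -6*x**2 + 2*x*y + 16*x - 2*y**2 - 14*y - 28.
  f_y = x**2 - 4*x*y - 14*x + 3*y**2 + 24*y + 46.
Scan x_0 ∈ {−4, ..., 4}. For each x_0, f_y(x_0, y) is a polynomial in y; find its integer roots y ∈ {−4, ..., 4}, then test f_x and f at those candidates.
  x = -4: f_y(-4, y) = 3*y**2 + 40*y + 118; no integer root y with |y| ≤ 4.
  x = -3: f_y(-3, y) = 3*y**2 + 36*y + 97; no integer root y with |y| ≤ 4.
  x = -2: f_y(-2, y) = 3*y**2 + 32*y + 78; no integer root y with |y| ≤ 4.
  x = -1: f_y(-1, y) = 3*y**2 + 28*y + 61; no integer root y with |y| ≤ 4.
  x = 0: f_y(0, y) = 3*y**2 + 24*y + 46; no integer root y with |y| ≤ 4.
  x = 1: f_y(1, y) = 3*y**2 + 20*y + 33; vanishes at y ∈ {-3}. (1, -3): f_x = 0, f = 0 — SINGULAR.
  x = 2: f_y(2, y) = 3*y**2 + 16*y + 22; no integer root y with |y| ≤ 4.
  x = 3: f_y(3, y) = 3*y**2 + 12*y + 13; no integer root y with |y| ≤ 4.
  x = 4: f_y(4, y) = 3*y**2 + 8*y + 6; no integer root y with |y| ≤ 4.
Only singular point on the grid: (1, -3).
Classify: substitute x = 1 + u, y = -3 + v and expand: f = -2*u**3 + u**2*v - u**2 - 2*u*v**2 + v**3 + v**2.
No constant or linear terms (consistent with a singular point). Quadratic part: -u**2 + v**2. Cubic part: -2*u**3 + u**2*v - 2*u*v**2 + v**3.
The quadratic part v**2 - u**2 = (v − u)(v + u) splits into two distinct linear factors, so there are two distinct tangent lines y − -3 = ±(x − 1) — this is a node (ordinary double point).
Classification: node.


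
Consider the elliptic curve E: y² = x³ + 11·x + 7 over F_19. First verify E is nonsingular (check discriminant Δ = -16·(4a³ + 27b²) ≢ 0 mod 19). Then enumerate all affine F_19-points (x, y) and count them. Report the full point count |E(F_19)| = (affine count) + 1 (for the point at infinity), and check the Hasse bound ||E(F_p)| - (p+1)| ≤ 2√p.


Affine points = {(0, 8), (0, 11), (1, 0), (4, 1), (4, 18), (5, 4), (5, 15), (6, 2), (6, 17), (7, 3), (7, 16), (12, 9), (12, 10), (14, 6), (14, 13), (16, 2), (16, 17)}; affine count = 17; |E(F_19)| = 18.

Discriminant check: Δ ∝ 4a³ + 27b² = 4·11³ + 27·7² = 4·1331 + 27·49 ≡ 16 (mod 19). Nonzero ⇒ E is nonsingular.
For each x ∈ F_19, compute rhs = x³ + 11·x + 7 mod 19, then count y ∈ F_19 with y² ≡ rhs.
  x = 0: rhs = 7, matching y values: 8, 11 (2 points).
  x = 1: rhs = 0, matching y values: 0 (1 points).
  x = 2: rhs = 18, matching y values: none (0 points).
  x = 3: rhs = 10, matching y values: none (0 points).
  x = 4: rhs = 1, matching y values: 1, 18 (2 points).
  x = 5: rhs = 16, matching y values: 4, 15 (2 points).
  x = 6: rhs = 4, matching y values: 2, 17 (2 points).
  x = 7: rhs = 9, matching y values: 3, 16 (2 points).
  x = 8: rhs = 18, matching y values: none (0 points).
  x = 9: rhs = 18, matching y values: none (0 points).
  x = 10: rhs = 15, matching y values: none (0 points).
  x = 11: rhs = 15, matching y values: none (0 points).
  x = 12: rhs = 5, matching y values: 9, 10 (2 points).
  x = 13: rhs = 10, matching y values: none (0 points).
  x = 14: rhs = 17, matching y values: 6, 13 (2 points).
  x = 15: rhs = 13, matching y values: none (0 points).
  x = 16: rhs = 4, matching y values: 2, 17 (2 points).
  x = 17: rhs = 15, matching y values: none (0 points).
  x = 18: rhs = 14, matching y values: none (0 points).
Total affine count: 17.
Full point count |E(F_19)| = 17 + 1 = 18.
Hasse bound: |18 − (19+1)| = |-2| = 2 ≤ 2√19 ≈ 8.7178 ✓.


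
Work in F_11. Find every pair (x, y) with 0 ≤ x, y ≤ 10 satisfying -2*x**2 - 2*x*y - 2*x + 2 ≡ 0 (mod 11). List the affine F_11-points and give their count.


Affine F_11-points: {(1, 10), (2, 3), (3, 0), (4, 9), (5, 3), (6, 6), (7, 0), (8, 9), (9, 6), (10, 10)}; count = 10.

For each of the 121 pairs (x, y) ∈ F_11², evaluate f(x, y) mod 11. Record the zeros.
  x = 0: [0↦2, 1↦2, 2↦2, 3↦2, 4↦2, 5↦2, 6↦2, 7↦2, 8↦2, 9↦2, 10↦2]  zeros at y ∈ ∅
  x = 1: [0↦9, 1↦7, 2↦5, 3↦3, 4↦1, 5↦10, 6↦8, 7↦6, 8↦4, 9↦2, 10↦0]  zeros at y ∈ {10}
  x = 2: [0↦1, 1↦8, 2↦4, 3↦0, 4↦7, 5↦3, 6↦10, 7↦6, 8↦2, 9↦9, 10↦5]  zeros at y ∈ {3}
  x = 3: [0↦0, 1↦5, 2↦10, 3↦4, 4↦9, 5↦3, 6↦8, 7↦2, 8↦7, 9↦1, 10↦6]  zeros at y ∈ {0}
  x = 4: [0↦6, 1↦9, 2↦1, 3↦4, 4↦7, 5↦10, 6↦2, 7↦5, 8↦8, 9↦0, 10↦3]  zeros at y ∈ {9}
  x = 5: [0↦8, 1↦9, 2↦10, 3↦0, 4↦1, 5↦2, 6↦3, 7↦4, 8↦5, 9↦6, 10↦7]  zeros at y ∈ {3}
  x = 6: [0↦6, 1↦5, 2↦4, 3↦3, 4↦2, 5↦1, 6↦0, 7↦10, 8↦9, 9↦8, 10↦7]  zeros at y ∈ {6}
  x = 7: [0↦0, 1↦8, 2↦5, 3↦2, 4↦10, 5↦7, 6↦4, 7↦1, 8↦9, 9↦6, 10↦3]  zeros at y ∈ {0}
  x = 8: [0↦1, 1↦7, 2↦2, 3↦8, 4↦3, 5↦9, 6↦4, 7↦10, 8↦5, 9↦0, 10↦6]  zeros at y ∈ {9}
  x = 9: [0↦9, 1↦2, 2↦6, 3↦10, 4↦3, 5↦7, 6↦0, 7↦4, 8↦8, 9↦1, 10↦5]  zeros at y ∈ {6}
  x = 10: [0↦2, 1↦4, 2↦6, 3↦8, 4↦10, 5↦1, 6↦3, 7↦5, 8↦7, 9↦9, 10↦0]  zeros at y ∈ {10}
Collecting zeros: affine points = {(1, 10), (2, 3), (3, 0), (4, 9), (5, 3), (6, 6), (7, 0), (8, 9), (9, 6), (10, 10)}.
Total count |C(F_11)_aff| = 10.


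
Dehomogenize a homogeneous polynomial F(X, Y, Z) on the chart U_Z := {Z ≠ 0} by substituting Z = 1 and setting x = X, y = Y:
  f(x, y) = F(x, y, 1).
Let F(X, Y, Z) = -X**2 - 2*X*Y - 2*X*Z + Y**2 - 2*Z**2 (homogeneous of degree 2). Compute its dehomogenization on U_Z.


f(x, y) = -x**2 - 2*x*y - 2*x + y**2 - 2

On U_Z we set Z = 1. Each monomial c·X^i·Y^j·Z^k in F becomes c·x^i·y^j·1^k = c·x^i·y^j.
Substituting Z = 1: F(X, Y, 1) = -x**2 - 2*x*y - 2*x + y**2 - 2.
Note: deg(f) ≤ deg(F) = 2; strict inequality happens when F is divisible by Z (lost terms).


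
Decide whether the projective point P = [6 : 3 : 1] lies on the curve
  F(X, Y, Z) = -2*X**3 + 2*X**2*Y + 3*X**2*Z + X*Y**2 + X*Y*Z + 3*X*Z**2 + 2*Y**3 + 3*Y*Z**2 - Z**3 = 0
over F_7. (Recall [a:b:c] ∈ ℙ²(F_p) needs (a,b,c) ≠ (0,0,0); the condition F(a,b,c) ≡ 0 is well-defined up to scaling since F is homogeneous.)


F(6,3,1) ≡ 2 (mod 7); P is NOT on the curve.

Evaluate F(6, 3, 1) term-by-term (mod 7).
  -2*X**3 ↦ -2·216·1·1 = -432
  2*X**2*Y ↦ 2·36·3·1 = 216
  3*X**2*Z ↦ 3·36·1·1 = 108
  X*Y**2 ↦ 1·6·9·1 = 54
  X*Y*Z ↦ 1·6·3·1 = 18
  3*X*Z**2 ↦ 3·6·1·1 = 18
  2*Y**3 ↦ 2·1·27·1 = 54
  3*Y*Z**2 ↦ 3·1·3·1 = 9
  -Z**3 ↦ -1·1·1·1 = -1
Sum: F(6, 3, 1) = (-432) + (216) + (108) + (54) + (18) + (18) + (54) + (9) + (-1) = 44.
Reducing mod 7: 44 ≡ 2 (mod 7).
Since F(a, b, c) ≡ 2 ≠ 0 (mod 7), P does NOT lie on the curve.


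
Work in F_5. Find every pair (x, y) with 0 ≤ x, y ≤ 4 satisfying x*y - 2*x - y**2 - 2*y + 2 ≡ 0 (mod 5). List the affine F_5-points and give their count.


Affine F_5-points: {(1, 0), (1, 4), (3, 3), (4, 1)}; count = 4.

For each of the 25 pairs (x, y) ∈ F_5², evaluate f(x, y) mod 5. Record the zeros.
  x = 0: [0↦2, 1↦4, 2↦4, 3↦2, 4↦3]  zeros at y ∈ ∅
  x = 1: [0↦0, 1↦3, 2↦4, 3↦3, 4↦0]  zeros at y ∈ {0, 4}
  x = 2: [0↦3, 1↦2, 2↦4, 3↦4, 4↦2]  zeros at y ∈ ∅
  x = 3: [0↦1, 1↦1, 2↦4, 3↦0, 4↦4]  zeros at y ∈ {3}
  x = 4: [0↦4, 1↦0, 2↦4, 3↦1, 4↦1]  zeros at y ∈ {1}
Collecting zeros: affine points = {(1, 0), (1, 4), (3, 3), (4, 1)}.
Total count |C(F_5)_aff| = 4.


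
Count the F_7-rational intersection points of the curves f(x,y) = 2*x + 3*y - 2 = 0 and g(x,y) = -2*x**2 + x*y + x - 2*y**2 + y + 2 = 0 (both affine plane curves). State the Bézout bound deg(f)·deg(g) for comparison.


Common zeros: ∅; count = 0; Bézout bound = 2.

deg(f) = 1, deg(g) = 2, so Bézout bound = 2.
Scan x ∈ F_7. For each x, list the y ∈ F_7 with f(x, y) ≡ 0 and those with g(x, y) ≡ 0 (mod 7); the common zeros in that column are the intersection.
  x = 0: f ≡ 0 at y ∈ {3}; g ≡ 0 at y ∈ ∅; common: ∅.
  x = 1: f ≡ 0 at y ∈ {0}; g ≡ 0 at y ∈ ∅; common: ∅.
  x = 2: f ≡ 0 at y ∈ {4}; g ≡ 0 at y ∈ ∅; common: ∅.
  x = 3: f ≡ 0 at y ∈ {1}; g ≡ 0 at y ∈ ∅; common: ∅.
  x = 4: f ≡ 0 at y ∈ {5}; g ≡ 0 at y ∈ ∅; common: ∅.
  x = 5: f ≡ 0 at y ∈ {2}; g ≡ 0 at y ∈ {5}; common: ∅.
  x = 6: f ≡ 0 at y ∈ {6}; g ≡ 0 at y ∈ ∅; common: ∅.
Collecting: common zeros = ∅, so the count is 0.
Comparison with the Bézout bound: 0 ≤ 2 = deg(f)·deg(g), as expected for curves with no common component (the affine F_7-count falls short of the bound because intersections may lie at infinity, over extension fields, or carry multiplicity).


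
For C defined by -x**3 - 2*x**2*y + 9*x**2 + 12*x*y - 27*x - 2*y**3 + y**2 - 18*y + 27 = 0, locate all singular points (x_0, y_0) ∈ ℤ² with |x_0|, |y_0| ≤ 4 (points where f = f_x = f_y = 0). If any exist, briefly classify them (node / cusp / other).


Singular points: {(3, 0)}; classification: cusp.

Compute partial derivatives:
  f_x = -3*x**2 - 4*x*y + 18*x + 12*y - 27.
  f_y = -2*x**2 + 12*x - 6*y**2 + 2*y - 18.
Scan x_0 ∈ {−4, ..., 4}. For each x_0, f_y(x_0, y) is a polynomial in y; find its integer roots y ∈ {−4, ..., 4}, then test f_x and f at those candidates.
  x = -4: f_y(-4, y) = -6*y**2 + 2*y - 98; no integer root y with |y| ≤ 4.
  x = -3: f_y(-3, y) = -6*y**2 + 2*y - 72; no integer root y with |y| ≤ 4.
  x = -2: f_y(-2, y) = -6*y**2 + 2*y - 50; no integer root y with |y| ≤ 4.
  x = -1: f_y(-1, y) = -6*y**2 + 2*y - 32; no integer root y with |y| ≤ 4.
  x = 0: f_y(0, y) = -6*y**2 + 2*y - 18; no integer root y with |y| ≤ 4.
  x = 1: f_y(1, y) = -6*y**2 + 2*y - 8; no integer root y with |y| ≤ 4.
  x = 2: f_y(2, y) = -6*y**2 + 2*y - 2; no integer root y with |y| ≤ 4.
  x = 3: f_y(3, y) = -6*y**2 + 2*y; vanishes at y ∈ {0}. (3, 0): f_x = 0, f = 0 — SINGULAR.
  x = 4: f_y(4, y) = -6*y**2 + 2*y - 2; no integer root y with |y| ≤ 4.
Only singular point on the grid: (3, 0).
Classify: substitute x = 3 + u, y = 0 + v and expand: f = -u**3 - 2*u**2*v - 2*v**3 + v**2.
No constant or linear terms (consistent with a singular point). Quadratic part: v**2. Cubic part: -u**3 - 2*u**2*v - 2*v**3.
The quadratic part v**2 is a perfect square, so there is a single (double) tangent line v = 0, i.e. y = 0. Restricting the cubic part to that line (v = 0) leaves -u**3 ≠ 0, so f is not divisible by v and the branch is v² ≈ u**3 to lowest order — this is a cusp.
Classification: cusp.


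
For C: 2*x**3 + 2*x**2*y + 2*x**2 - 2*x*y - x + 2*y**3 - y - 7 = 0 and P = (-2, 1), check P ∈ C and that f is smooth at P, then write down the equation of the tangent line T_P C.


Tangent line at P: 5*x + 17*y - 7 = 0.

Step 1: f(-2, 1) = 0, so P lies on C.
Step 2: partial derivatives
  f_x(x, y) = 6*x**2 + 4*x*y + 4*x - 2*y - 1, f_y(x, y) = 2*x**2 - 2*x + 6*y**2 - 1.
  f_x(P) = 5, f_y(P) = 17 (gradient nonzero, so P is smooth).
Step 3: tangent line at P: 5·(x − -2) + 17·(y − 1) = 0.
Expanding: 5*x + 17*y - 7 = 0.


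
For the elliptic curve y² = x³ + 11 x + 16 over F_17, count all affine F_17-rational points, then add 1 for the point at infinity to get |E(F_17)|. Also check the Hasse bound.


Affine points = {(0, 4), (0, 13), (3, 5), (3, 12), (5, 3), (5, 14), (6, 3), (6, 14), (8, 2), (8, 15), (10, 2), (10, 15), (16, 2), (16, 15)}; affine count = 14; |E(F_17)| = 15.

Discriminant check: Δ ∝ 4a³ + 27b² = 4·11³ + 27·16² = 4·1331 + 27·256 ≡ 13 (mod 17). Nonzero ⇒ E is nonsingular.
For each x ∈ F_17, compute rhs = x³ + 11·x + 16 mod 17, then count y ∈ F_17 with y² ≡ rhs.
  x = 0: rhs = 16, matching y values: 4, 13 (2 points).
  x = 1: rhs = 11, matching y values: none (0 points).
  x = 2: rhs = 12, matching y values: none (0 points).
  x = 3: rhs = 8, matching y values: 5, 12 (2 points).
  x = 4: rhs = 5, matching y values: none (0 points).
  x = 5: rhs = 9, matching y values: 3, 14 (2 points).
  x = 6: rhs = 9, matching y values: 3, 14 (2 points).
  x = 7: rhs = 11, matching y values: none (0 points).
  x = 8: rhs = 4, matching y values: 2, 15 (2 points).
  x = 9: rhs = 11, matching y values: none (0 points).
  x = 10: rhs = 4, matching y values: 2, 15 (2 points).
  x = 11: rhs = 6, matching y values: none (0 points).
  x = 12: rhs = 6, matching y values: none (0 points).
  x = 13: rhs = 10, matching y values: none (0 points).
  x = 14: rhs = 7, matching y values: none (0 points).
  x = 15: rhs = 3, matching y values: none (0 points).
  x = 16: rhs = 4, matching y values: 2, 15 (2 points).
Total affine count: 14.
Full point count |E(F_17)| = 14 + 1 = 15.
Hasse bound: |15 − (17+1)| = |-3| = 3 ≤ 2√17 ≈ 8.2462 ✓.


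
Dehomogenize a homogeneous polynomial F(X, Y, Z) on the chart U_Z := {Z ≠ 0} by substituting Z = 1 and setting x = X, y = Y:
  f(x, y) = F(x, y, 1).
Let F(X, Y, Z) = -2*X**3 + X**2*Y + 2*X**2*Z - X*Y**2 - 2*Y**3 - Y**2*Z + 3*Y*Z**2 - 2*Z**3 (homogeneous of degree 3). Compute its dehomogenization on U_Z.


f(x, y) = -2*x**3 + x**2*y + 2*x**2 - x*y**2 - 2*y**3 - y**2 + 3*y - 2

On U_Z we set Z = 1. Each monomial c·X^i·Y^j·Z^k in F becomes c·x^i·y^j·1^k = c·x^i·y^j.
Substituting Z = 1: F(X, Y, 1) = -2*x**3 + x**2*y + 2*x**2 - x*y**2 - 2*y**3 - y**2 + 3*y - 2.
Note: deg(f) ≤ deg(F) = 3; strict inequality happens when F is divisible by Z (lost terms).


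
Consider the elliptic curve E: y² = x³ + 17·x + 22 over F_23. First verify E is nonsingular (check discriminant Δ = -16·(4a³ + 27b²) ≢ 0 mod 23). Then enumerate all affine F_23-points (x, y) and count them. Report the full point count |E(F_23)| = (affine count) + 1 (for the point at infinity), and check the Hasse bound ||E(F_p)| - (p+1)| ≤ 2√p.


Affine points = {(2, 8), (2, 15), (3, 10), (3, 13), (4, 4), (4, 19), (5, 5), (5, 18), (6, 8), (6, 15), (7, 1), (7, 22), (8, 7), (8, 16), (13, 5), (13, 18), (15, 8), (15, 15), (17, 7), (17, 16), (20, 6), (20, 17), (21, 7), (21, 16), (22, 2), (22, 21)}; affine count = 26; |E(F_23)| = 27.

Discriminant check: Δ ∝ 4a³ + 27b² = 4·17³ + 27·22² = 4·4913 + 27·484 ≡ 14 (mod 23). Nonzero ⇒ E is nonsingular.
For each x ∈ F_23, compute rhs = x³ + 17·x + 22 mod 23, then count y ∈ F_23 with y² ≡ rhs.
  x = 0: rhs = 22, matching y values: none (0 points).
  x = 1: rhs = 17, matching y values: none (0 points).
  x = 2: rhs = 18, matching y values: 8, 15 (2 points).
  x = 3: rhs = 8, matching y values: 10, 13 (2 points).
  x = 4: rhs = 16, matching y values: 4, 19 (2 points).
  x = 5: rhs = 2, matching y values: 5, 18 (2 points).
  x = 6: rhs = 18, matching y values: 8, 15 (2 points).
  x = 7: rhs = 1, matching y values: 1, 22 (2 points).
  x = 8: rhs = 3, matching y values: 7, 16 (2 points).
  x = 9: rhs = 7, matching y values: none (0 points).
  x = 10: rhs = 19, matching y values: none (0 points).
  x = 11: rhs = 22, matching y values: none (0 points).
  x = 12: rhs = 22, matching y values: none (0 points).
  x = 13: rhs = 2, matching y values: 5, 18 (2 points).
  x = 14: rhs = 14, matching y values: none (0 points).
  x = 15: rhs = 18, matching y values: 8, 15 (2 points).
  x = 16: rhs = 20, matching y values: none (0 points).
  x = 17: rhs = 3, matching y values: 7, 16 (2 points).
  x = 18: rhs = 19, matching y values: none (0 points).
  x = 19: rhs = 5, matching y values: none (0 points).
  x = 20: rhs = 13, matching y values: 6, 17 (2 points).
  x = 21: rhs = 3, matching y values: 7, 16 (2 points).
  x = 22: rhs = 4, matching y values: 2, 21 (2 points).
Total affine count: 26.
Full point count |E(F_23)| = 26 + 1 = 27.
Hasse bound: |27 − (23+1)| = |3| = 3 ≤ 2√23 ≈ 9.5917 ✓.
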